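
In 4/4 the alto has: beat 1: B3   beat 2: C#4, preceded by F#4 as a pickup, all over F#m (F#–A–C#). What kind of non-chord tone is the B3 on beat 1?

The harmony at that moment is F# minor triad (F#, A, C#); B3 is not a chord tone.
It is approached by leap down from F#4 and left by step up to C#4.
Leap in, step out, metrically accented — an appoggiatura.

Appoggiatura.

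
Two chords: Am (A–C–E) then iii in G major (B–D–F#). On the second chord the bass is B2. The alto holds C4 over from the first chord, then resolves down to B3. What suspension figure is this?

9–8 suspension.

At the second chord the bass is B2. The suspended C4 lies a ninth above the bass; after resolving down by step to B3, the interval above the bass becomes an octave.
Suspension figures are named by those two intervals: 9–8.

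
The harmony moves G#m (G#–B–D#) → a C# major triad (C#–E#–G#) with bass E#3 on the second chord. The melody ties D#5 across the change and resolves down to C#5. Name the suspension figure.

7–6 suspension.

At the second chord the bass is E#3. The suspended D#5 lies a seventh above the bass; after resolving down by step to C#5, the interval above the bass becomes a sixth.
Suspension figures are named by those two intervals: 7–6.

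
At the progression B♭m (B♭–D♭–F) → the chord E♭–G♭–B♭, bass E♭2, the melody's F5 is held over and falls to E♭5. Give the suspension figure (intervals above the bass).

9–8 suspension.

At the second chord the bass is E♭2. The suspended F5 lies a ninth above the bass; after resolving down by step to E♭5, the interval above the bass becomes an octave.
Suspension figures are named by those two intervals: 9–8.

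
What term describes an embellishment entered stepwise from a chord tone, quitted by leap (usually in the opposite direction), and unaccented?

Escape tone.

Approach: by step. Departure: by leap. Metric position: weak.
Step in, leap out, from a weak position — an escape tone (échappée). (It is the mirror image of the appoggiatura, which leaps in and steps out on a strong beat.)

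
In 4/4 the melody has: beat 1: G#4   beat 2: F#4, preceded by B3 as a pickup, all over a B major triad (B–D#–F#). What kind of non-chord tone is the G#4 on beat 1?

The harmony at that moment is B major triad (B, D#, F#); G#4 is not a chord tone.
It is approached by leap up from B3 and left by step down to F#4.
Leap in, step out, metrically accented — an appoggiatura.

Appoggiatura.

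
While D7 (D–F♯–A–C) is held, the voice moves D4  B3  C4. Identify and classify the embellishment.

The harmony at that moment is D dominant seventh chord (D, F♯, A, C); B3 is not a chord tone.
It is approached by leap down from D4 and left by step up to C4.
Leap in, step out — an appoggiatura.

B3 is an appoggiatura.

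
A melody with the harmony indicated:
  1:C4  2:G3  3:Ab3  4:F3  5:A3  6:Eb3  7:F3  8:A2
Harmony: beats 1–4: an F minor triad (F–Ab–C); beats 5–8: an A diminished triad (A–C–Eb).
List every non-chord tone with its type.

G3 (beat 2) — appoggiatura; F3 (beat 7) — escape tone.

The harmony at that moment is F minor triad (F, Ab, C); G3 is not a chord tone.
It is approached by leap down from C4 and left by step up to Ab3.
Leap in, step out — an appoggiatura.
The harmony at that moment is A diminished triad (A, C, Eb); F3 is not a chord tone.
It is approached by step up from Eb3 and left by leap down to A2.
Step in, leap out — an escape tone.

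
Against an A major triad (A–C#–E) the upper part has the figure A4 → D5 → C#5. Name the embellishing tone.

The harmony at that moment is A major triad (A, C#, E); D5 is not a chord tone.
It is approached by leap up from A4 and left by step down to C#5.
Leap in, step out — an appoggiatura.

D5 is an appoggiatura.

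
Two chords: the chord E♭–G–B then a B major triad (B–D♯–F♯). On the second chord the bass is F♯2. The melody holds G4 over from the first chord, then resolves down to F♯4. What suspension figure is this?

At the second chord the bass is F♯2. The suspended G4 lies a ninth above the bass; after resolving down by step to F♯4, the interval above the bass becomes an octave.
Suspension figures are named by those two intervals: 9–8.

9–8 suspension.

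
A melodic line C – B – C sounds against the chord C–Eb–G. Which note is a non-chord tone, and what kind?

The harmony at that moment is C minor triad (C, Eb, G); B is not a chord tone.
It is approached by step down from C and left by step up to C.
Step away and step back to the same note — a neighbor tone (lower neighbor).

B is a neighbor tone.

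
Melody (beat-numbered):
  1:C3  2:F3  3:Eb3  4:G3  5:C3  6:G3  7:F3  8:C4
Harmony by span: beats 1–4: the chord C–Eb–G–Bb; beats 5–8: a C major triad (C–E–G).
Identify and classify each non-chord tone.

The harmony at that moment is C minor seventh chord (C, Eb, G, Bb); F3 is not a chord tone.
It is approached by leap up from C3 and left by step down to Eb3.
Leap in, step out — an appoggiatura.
The harmony at that moment is C major triad (C, E, G); F3 is not a chord tone.
It is approached by step down from G3 and left by leap up to C4.
Step in, leap out — an escape tone.

F3 (beat 2) — appoggiatura; F3 (beat 7) — escape tone.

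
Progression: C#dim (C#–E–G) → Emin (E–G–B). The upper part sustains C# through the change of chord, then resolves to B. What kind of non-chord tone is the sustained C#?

C# is a suspension.

The harmony at that moment is E minor triad (E, G, B); C# is not a chord tone.
It is held over (the same pitch as the preceding C#) and left by step down to B.
Held over from the previous chord and resolving down by step — a suspension.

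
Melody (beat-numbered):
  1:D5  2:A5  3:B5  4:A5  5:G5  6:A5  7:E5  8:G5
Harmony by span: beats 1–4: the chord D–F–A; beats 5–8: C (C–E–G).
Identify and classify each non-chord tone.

B5 (beat 3) — neighbor tone; A5 (beat 6) — escape tone.

The harmony at that moment is D minor triad (D, F, A); B5 is not a chord tone.
It is approached by step up from A5 and left by step down to A5.
Step away and step back to the same note — a neighbor tone (upper neighbor).
The harmony at that moment is C major triad (C, E, G); A5 is not a chord tone.
It is approached by step up from G5 and left by leap down to E5.
Step in, leap out — an escape tone.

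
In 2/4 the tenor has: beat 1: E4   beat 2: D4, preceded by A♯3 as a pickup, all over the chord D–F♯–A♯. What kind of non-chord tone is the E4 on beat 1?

Appoggiatura.

The harmony at that moment is D augmented triad (D, F♯, A♯); E4 is not a chord tone.
It is approached by leap up from A♯3 and left by step down to D4.
Leap in, step out, metrically accented — an appoggiatura.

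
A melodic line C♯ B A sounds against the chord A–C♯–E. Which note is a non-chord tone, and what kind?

B is a passing tone.

The harmony at that moment is A major triad (A, C♯, E); B is not a chord tone.
It is approached by step down from C♯ and left by step down to A.
Step in, step out in the same direction — a passing tone.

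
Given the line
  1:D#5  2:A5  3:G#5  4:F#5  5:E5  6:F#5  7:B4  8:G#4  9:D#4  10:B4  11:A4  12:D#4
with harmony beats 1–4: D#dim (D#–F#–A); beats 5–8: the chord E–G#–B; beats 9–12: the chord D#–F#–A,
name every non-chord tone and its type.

G#5 (beat 3) — passing tone; F#5 (beat 6) — escape tone; B4 (beat 10) — appoggiatura.

The harmony at that moment is D# diminished triad (D#, F#, A); G#5 is not a chord tone.
It is approached by step down from A5 and left by step down to F#5.
Step in, step out in the same direction — a passing tone.
The harmony at that moment is E major triad (E, G#, B); F#5 is not a chord tone.
It is approached by step up from E5 and left by leap down to B4.
Step in, leap out — an escape tone.
The harmony at that moment is D# diminished triad (D#, F#, A); B4 is not a chord tone.
It is approached by leap up from D#4 and left by step down to A4.
Leap in, step out — an appoggiatura.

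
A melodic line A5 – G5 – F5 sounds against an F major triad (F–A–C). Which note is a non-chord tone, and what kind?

The harmony at that moment is F major triad (F, A, C); G5 is not a chord tone.
It is approached by step down from A5 and left by step down to F5.
Step in, step out in the same direction — a passing tone.

G5 is a passing tone.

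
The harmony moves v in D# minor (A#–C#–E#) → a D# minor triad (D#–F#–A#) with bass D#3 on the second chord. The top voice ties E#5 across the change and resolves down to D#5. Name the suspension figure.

9–8 suspension.

At the second chord the bass is D#3. The suspended E#5 lies a ninth above the bass; after resolving down by step to D#5, the interval above the bass becomes an octave.
Suspension figures are named by those two intervals: 9–8.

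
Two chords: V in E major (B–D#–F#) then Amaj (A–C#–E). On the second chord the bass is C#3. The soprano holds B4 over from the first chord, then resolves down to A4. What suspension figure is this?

At the second chord the bass is C#3. The suspended B4 lies a seventh above the bass; after resolving down by step to A4, the interval above the bass becomes a sixth.
Suspension figures are named by those two intervals: 7–6.

7–6 suspension.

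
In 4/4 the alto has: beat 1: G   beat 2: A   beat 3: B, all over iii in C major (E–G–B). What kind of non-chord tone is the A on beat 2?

Passing tone.

The harmony at that moment is E minor triad (E, G, B); A is not a chord tone.
It is approached by step up from G and left by step up to B.
Step in, step out in the same direction — a passing tone.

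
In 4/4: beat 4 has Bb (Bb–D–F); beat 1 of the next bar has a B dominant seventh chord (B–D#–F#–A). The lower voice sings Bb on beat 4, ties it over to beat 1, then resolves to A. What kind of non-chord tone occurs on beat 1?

Suspension.

The harmony at that moment is B dominant seventh chord (B, D#, F#, A); Bb is not a chord tone.
It is held over (the same pitch as the preceding Bb) and left by step down to A.
Held over from the previous chord and resolving down by step — a suspension.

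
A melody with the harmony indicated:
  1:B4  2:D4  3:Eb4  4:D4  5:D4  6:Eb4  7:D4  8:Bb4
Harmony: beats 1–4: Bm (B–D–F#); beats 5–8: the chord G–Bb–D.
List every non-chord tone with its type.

The harmony at that moment is B minor triad (B, D, F#); Eb4 is not a chord tone.
It is approached by step up from D4 and left by step down to D4.
Step away and step back to the same note — a neighbor tone (upper neighbor).
The harmony at that moment is G minor triad (G, Bb, D); Eb4 is not a chord tone.
It is approached by step up from D4 and left by step down to D4.
Step away and step back to the same note — a neighbor tone (upper neighbor).

Eb4 (beat 3) — neighbor tone; Eb4 (beat 6) — neighbor tone.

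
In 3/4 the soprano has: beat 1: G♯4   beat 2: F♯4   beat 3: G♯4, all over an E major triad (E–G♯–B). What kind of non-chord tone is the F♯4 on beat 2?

Lower neighbor tone.

The harmony at that moment is E major triad (E, G♯, B); F♯4 is not a chord tone.
It is approached by step down from G♯4 and left by step up to G♯4.
Step away and step back to the same note — a neighbor tone (lower neighbor).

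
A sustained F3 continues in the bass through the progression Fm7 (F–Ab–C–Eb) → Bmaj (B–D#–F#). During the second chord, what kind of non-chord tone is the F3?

The harmony at that moment is B major triad (B, D#, F#); F3 is not a chord tone.
It is held over (the same pitch as the preceding F3) and then sustained as the same pitch into the next harmony.
Sustained through a change of harmony — a pedal tone.

Pedal tone (pedal point).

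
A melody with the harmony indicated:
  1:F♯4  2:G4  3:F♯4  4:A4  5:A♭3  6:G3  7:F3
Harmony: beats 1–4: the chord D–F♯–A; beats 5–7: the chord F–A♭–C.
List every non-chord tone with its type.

G4 (beat 2) — neighbor tone; G3 (beat 6) — passing tone.

The harmony at that moment is D major triad (D, F♯, A); G4 is not a chord tone.
It is approached by step up from F♯4 and left by step down to F♯4.
Step away and step back to the same note — a neighbor tone (upper neighbor).
The harmony at that moment is F minor triad (F, A♭, C); G3 is not a chord tone.
It is approached by step down from A♭3 and left by step down to F3.
Step in, step out in the same direction — a passing tone.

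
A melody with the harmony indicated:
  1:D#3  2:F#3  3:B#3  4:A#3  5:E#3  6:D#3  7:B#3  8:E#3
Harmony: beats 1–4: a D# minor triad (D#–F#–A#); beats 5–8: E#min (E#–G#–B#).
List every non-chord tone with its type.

B#3 (beat 3) — appoggiatura; D#3 (beat 6) — escape tone.

The harmony at that moment is D# minor triad (D#, F#, A#); B#3 is not a chord tone.
It is approached by leap up from F#3 and left by step down to A#3.
Leap in, step out — an appoggiatura.
The harmony at that moment is E# minor triad (E#, G#, B#); D#3 is not a chord tone.
It is approached by step down from E#3 and left by leap up to B#3.
Step in, leap out — an escape tone.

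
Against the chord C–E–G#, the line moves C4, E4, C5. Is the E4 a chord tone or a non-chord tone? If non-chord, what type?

C augmented triad contains C, E, G#; E is the third, so it is a chord tone.

Chord tone (the third of C augmented triad).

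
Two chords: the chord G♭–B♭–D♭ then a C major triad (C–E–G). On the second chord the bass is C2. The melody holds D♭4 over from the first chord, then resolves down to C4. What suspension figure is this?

9–8 suspension.

At the second chord the bass is C2. The suspended D♭4 lies a ninth above the bass; after resolving down by step to C4, the interval above the bass becomes an octave.
Suspension figures are named by those two intervals: 9–8.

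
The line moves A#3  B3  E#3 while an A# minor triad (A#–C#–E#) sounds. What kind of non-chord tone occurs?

B3 is an escape tone.

The harmony at that moment is A# minor triad (A#, C#, E#); B3 is not a chord tone.
It is approached by step up from A#3 and left by leap down to E#3.
Step in, leap out — an escape tone.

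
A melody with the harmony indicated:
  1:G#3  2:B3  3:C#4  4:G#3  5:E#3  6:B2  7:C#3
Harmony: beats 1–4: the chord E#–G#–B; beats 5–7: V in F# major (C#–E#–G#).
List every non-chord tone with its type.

C#4 (beat 3) — escape tone; B2 (beat 6) — appoggiatura.

The harmony at that moment is E# diminished triad (E#, G#, B); C#4 is not a chord tone.
It is approached by step up from B3 and left by leap down to G#3.
Step in, leap out — an escape tone.
The harmony at that moment is C# major triad (C#, E#, G#); B2 is not a chord tone.
It is approached by leap down from E#3 and left by step up to C#3.
Leap in, step out — an appoggiatura.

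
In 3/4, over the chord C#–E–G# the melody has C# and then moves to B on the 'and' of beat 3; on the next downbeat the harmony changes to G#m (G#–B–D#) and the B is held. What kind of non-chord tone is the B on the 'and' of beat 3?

The harmony at that moment is C# minor triad (C#, E, G#); B is not a chord tone.
It is approached by step down from C# and then sustained as the same pitch into the next harmony.
Arriving early and becoming a chord tone when the harmony changes — an anticipation.

Anticipation.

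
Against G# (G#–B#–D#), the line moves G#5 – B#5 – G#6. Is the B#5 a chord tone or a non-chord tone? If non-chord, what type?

G# major triad contains G#, B#, D#; B# is the third, so it is a chord tone.

Chord tone (the third of G# major triad).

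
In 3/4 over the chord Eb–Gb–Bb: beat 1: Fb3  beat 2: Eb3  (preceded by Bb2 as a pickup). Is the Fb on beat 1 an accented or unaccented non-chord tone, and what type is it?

Accented appoggiatura.

The harmony at that moment is Eb minor triad (Eb, Gb, Bb); Fb3 is not a chord tone.
It is approached by leap up from Bb2 and left by step down to Eb3.
Leap in, step out — an appoggiatura.
It falls on the downbeat, so it is accented.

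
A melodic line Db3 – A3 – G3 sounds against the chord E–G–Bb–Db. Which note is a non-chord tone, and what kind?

A3 is an appoggiatura.

The harmony at that moment is E diminished seventh chord (E, G, Bb, Db); A3 is not a chord tone.
It is approached by leap up from Db3 and left by step down to G3.
Leap in, step out — an appoggiatura.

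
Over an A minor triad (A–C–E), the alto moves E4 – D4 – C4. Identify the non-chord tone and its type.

The harmony at that moment is A minor triad (A, C, E); D4 is not a chord tone.
It is approached by step down from E4 and left by step down to C4.
Step in, step out in the same direction — a passing tone.

D4 is a passing tone.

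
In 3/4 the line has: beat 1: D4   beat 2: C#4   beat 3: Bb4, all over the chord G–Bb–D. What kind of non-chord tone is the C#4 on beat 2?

The harmony at that moment is G minor triad (G, Bb, D); C#4 is not a chord tone.
It is approached by step down from D4 and left by leap up to Bb4.
Step in, leap out, on a weak beat — an escape tone.

Escape tone.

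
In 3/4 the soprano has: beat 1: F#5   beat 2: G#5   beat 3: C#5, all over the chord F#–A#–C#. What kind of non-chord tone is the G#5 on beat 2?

The harmony at that moment is F# major triad (F#, A#, C#); G#5 is not a chord tone.
It is approached by step up from F#5 and left by leap down to C#5.
Step in, leap out, on a weak beat — an escape tone.

Escape tone.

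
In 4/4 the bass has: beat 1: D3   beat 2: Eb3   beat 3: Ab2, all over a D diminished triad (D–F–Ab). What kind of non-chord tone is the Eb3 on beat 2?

Escape tone.

The harmony at that moment is D diminished triad (D, F, Ab); Eb3 is not a chord tone.
It is approached by step up from D3 and left by leap down to Ab2.
Step in, leap out, on a weak beat — an escape tone.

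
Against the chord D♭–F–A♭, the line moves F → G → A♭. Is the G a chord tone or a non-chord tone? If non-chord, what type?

Non-chord tone — a passing tone.

The harmony at that moment is D♭ major triad (D♭, F, A♭); G is not a chord tone.
It is approached by step up from F and left by step up to A♭.
Step in, step out in the same direction — a passing tone.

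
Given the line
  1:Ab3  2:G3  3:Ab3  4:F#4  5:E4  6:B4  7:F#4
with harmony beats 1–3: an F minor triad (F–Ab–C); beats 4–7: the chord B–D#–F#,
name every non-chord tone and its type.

G3 (beat 2) — neighbor tone; E4 (beat 5) — escape tone.

The harmony at that moment is F minor triad (F, Ab, C); G3 is not a chord tone.
It is approached by step down from Ab3 and left by step up to Ab3.
Step away and step back to the same note — a neighbor tone (lower neighbor).
The harmony at that moment is B major triad (B, D#, F#); E4 is not a chord tone.
It is approached by step down from F#4 and left by leap up to B4.
Step in, leap out — an escape tone.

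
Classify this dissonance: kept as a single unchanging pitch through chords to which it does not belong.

Pedal tone.

Approach: none. Departure: none — a single pitch is sustained while the chords change around it, passing through harmonies that do not contain it.
No melodic motion at all; the dissonance is created entirely by the moving harmonies against the stationary note — a pedal tone (pedal point).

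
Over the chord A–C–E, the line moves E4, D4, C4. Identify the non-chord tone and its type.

The harmony at that moment is A minor triad (A, C, E); D4 is not a chord tone.
It is approached by step down from E4 and left by step down to C4.
Step in, step out in the same direction — a passing tone.

D4 is a passing tone.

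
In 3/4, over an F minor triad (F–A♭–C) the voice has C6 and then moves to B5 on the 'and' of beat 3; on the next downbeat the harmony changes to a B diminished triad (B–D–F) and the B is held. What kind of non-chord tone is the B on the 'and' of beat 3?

The harmony at that moment is F minor triad (F, A♭, C); B5 is not a chord tone.
It is approached by step down from C6 and then sustained as the same pitch into the next harmony.
Arriving early and becoming a chord tone when the harmony changes — an anticipation.

Anticipation.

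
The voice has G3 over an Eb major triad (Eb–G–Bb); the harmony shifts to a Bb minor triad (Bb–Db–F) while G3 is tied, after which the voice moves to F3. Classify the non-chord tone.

G3 is a suspension.

The harmony at that moment is Bb minor triad (Bb, Db, F); G3 is not a chord tone.
It is held over (the same pitch as the preceding G3) and left by step down to F3.
Held over from the previous chord and resolving down by step — a suspension.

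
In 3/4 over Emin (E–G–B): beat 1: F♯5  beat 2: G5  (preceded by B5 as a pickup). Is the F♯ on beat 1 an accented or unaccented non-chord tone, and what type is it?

The harmony at that moment is E minor triad (E, G, B); F♯5 is not a chord tone.
It is approached by leap down from B5 and left by step up to G5.
Leap in, step out — an appoggiatura.
It falls on the downbeat, so it is accented.

Accented appoggiatura.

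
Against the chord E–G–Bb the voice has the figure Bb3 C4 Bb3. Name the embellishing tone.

The harmony at that moment is E diminished triad (E, G, Bb); C4 is not a chord tone.
It is approached by step up from Bb3 and left by step down to Bb3.
Step away and step back to the same note — a neighbor tone (upper neighbor).

C4 is a neighbor tone.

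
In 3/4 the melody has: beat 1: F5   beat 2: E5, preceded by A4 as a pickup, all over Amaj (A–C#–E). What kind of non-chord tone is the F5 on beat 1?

Appoggiatura.

The harmony at that moment is A major triad (A, C#, E); F5 is not a chord tone.
It is approached by leap up from A4 and left by step down to E5.
Leap in, step out, metrically accented — an appoggiatura.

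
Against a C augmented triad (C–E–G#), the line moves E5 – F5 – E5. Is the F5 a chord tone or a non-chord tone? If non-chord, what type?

Non-chord tone — a neighbor tone.

The harmony at that moment is C augmented triad (C, E, G#); F5 is not a chord tone.
It is approached by step up from E5 and left by step down to E5.
Step away and step back to the same note — a neighbor tone (upper neighbor).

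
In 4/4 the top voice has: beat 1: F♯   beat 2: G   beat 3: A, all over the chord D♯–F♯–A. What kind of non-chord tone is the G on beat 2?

The harmony at that moment is D♯ diminished triad (D♯, F♯, A); G is not a chord tone.
It is approached by step up from F♯ and left by step up to A.
Step in, step out in the same direction — a passing tone.

Passing tone.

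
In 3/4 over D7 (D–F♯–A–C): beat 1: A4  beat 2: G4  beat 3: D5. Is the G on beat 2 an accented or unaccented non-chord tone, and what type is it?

The harmony at that moment is D dominant seventh chord (D, F♯, A, C); G4 is not a chord tone.
It is approached by step down from A4 and left by leap up to D5.
Step in, leap out — an escape tone.
It falls on a weak beat, so it is unaccented.

Unaccented escape tone.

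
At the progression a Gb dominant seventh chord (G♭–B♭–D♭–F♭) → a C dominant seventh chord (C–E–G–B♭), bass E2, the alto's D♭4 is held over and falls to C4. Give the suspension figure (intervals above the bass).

At the second chord the bass is E2. The suspended D♭4 lies a seventh above the bass; after resolving down by step to C4, the interval above the bass becomes a sixth.
Suspension figures are named by those two intervals: 7–6.

7–6 suspension.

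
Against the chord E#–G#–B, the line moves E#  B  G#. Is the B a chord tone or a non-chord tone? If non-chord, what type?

E# diminished triad contains E#, G#, B; B is the fifth, so it is a chord tone.

Chord tone (the fifth of E# diminished triad).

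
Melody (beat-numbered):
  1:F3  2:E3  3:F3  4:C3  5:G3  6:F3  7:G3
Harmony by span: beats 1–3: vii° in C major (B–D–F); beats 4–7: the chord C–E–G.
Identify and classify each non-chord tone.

E3 (beat 2) — neighbor tone; F3 (beat 6) — neighbor tone.

The harmony at that moment is B diminished triad (B, D, F); E3 is not a chord tone.
It is approached by step down from F3 and left by step up to F3.
Step away and step back to the same note — a neighbor tone (lower neighbor).
The harmony at that moment is C major triad (C, E, G); F3 is not a chord tone.
It is approached by step down from G3 and left by step up to G3.
Step away and step back to the same note — a neighbor tone (lower neighbor).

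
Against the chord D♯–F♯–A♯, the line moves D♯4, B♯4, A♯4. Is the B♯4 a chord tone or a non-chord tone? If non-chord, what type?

The harmony at that moment is D♯ minor triad (D♯, F♯, A♯); B♯4 is not a chord tone.
It is approached by leap up from D♯4 and left by step down to A♯4.
Leap in, step out — an appoggiatura.

Non-chord tone — an appoggiatura.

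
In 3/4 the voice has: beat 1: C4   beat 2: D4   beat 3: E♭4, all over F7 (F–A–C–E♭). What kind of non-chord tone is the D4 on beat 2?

The harmony at that moment is F dominant seventh chord (F, A, C, E♭); D4 is not a chord tone.
It is approached by step up from C4 and left by step up to E♭4.
Step in, step out in the same direction — a passing tone.

Passing tone.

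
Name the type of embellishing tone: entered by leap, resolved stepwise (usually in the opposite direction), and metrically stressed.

Appoggiatura.

Approach: by leap. Departure: by step. Metric position: strong.
Leap in, step out, in a metrically strong position — an appoggiatura. (It is the mirror image of the escape tone, which steps in and leaps out from a weak position.)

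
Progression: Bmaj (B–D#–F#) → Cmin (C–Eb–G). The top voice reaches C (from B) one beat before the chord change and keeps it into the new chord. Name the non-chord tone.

C is an anticipation.

The harmony at that moment is B major triad (B, D#, F#); C is not a chord tone.
It is approached by step up from B and then sustained as the same pitch into the next harmony.
Arriving early and becoming a chord tone when the harmony changes — an anticipation.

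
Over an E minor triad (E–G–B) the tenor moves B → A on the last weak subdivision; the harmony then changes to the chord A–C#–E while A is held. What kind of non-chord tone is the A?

The harmony at that moment is E minor triad (E, G, B); A is not a chord tone.
It is approached by step down from B and then sustained as the same pitch into the next harmony.
Arriving early and becoming a chord tone when the harmony changes — an anticipation.

A is an anticipation.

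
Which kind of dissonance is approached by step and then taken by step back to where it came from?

Approach: by step. Departure: by step in the opposite direction, back to the starting pitch.
Stepwise on both sides but reversing to return to the same chord tone — a neighbor tone. (Had it continued onward in the same direction it would be a passing tone instead.)

Neighbor tone.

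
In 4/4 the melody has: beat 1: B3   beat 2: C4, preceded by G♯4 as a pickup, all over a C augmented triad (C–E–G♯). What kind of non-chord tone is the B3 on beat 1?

Appoggiatura.

The harmony at that moment is C augmented triad (C, E, G♯); B3 is not a chord tone.
It is approached by leap down from G♯4 and left by step up to C4.
Leap in, step out, metrically accented — an appoggiatura.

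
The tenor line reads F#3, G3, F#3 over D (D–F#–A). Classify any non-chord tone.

G3 is a neighbor tone.

The harmony at that moment is D major triad (D, F#, A); G3 is not a chord tone.
It is approached by step up from F#3 and left by step down to F#3.
Step away and step back to the same note — a neighbor tone (upper neighbor).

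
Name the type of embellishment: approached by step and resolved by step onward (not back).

Approach: by step. Departure: by step, continuing in the same direction.
Stepwise on both sides with no change of direction means the note fills in the space between two different chord tones — a passing tone. (Had it turned back to its starting note it would be a neighbor tone instead.)

Passing tone.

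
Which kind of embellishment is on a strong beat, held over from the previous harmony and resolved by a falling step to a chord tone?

Suspension.

Approach: by preparation — the pitch is first a chord tone, then held (tied or repeated) while the harmony changes under it. Departure: down by step. Metric position: strong.
A prepared dissonance that resolves downward by step — a suspension. (The same figure resolving upward would be a retardation.)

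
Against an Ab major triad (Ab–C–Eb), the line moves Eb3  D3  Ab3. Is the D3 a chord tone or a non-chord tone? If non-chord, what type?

Non-chord tone — an escape tone.

The harmony at that moment is Ab major triad (Ab, C, Eb); D3 is not a chord tone.
It is approached by step down from Eb3 and left by leap up to Ab3.
Step in, leap out — an escape tone.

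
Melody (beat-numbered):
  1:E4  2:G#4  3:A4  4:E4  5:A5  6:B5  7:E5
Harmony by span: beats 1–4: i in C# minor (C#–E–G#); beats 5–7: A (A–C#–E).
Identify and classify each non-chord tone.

The harmony at that moment is C# minor triad (C#, E, G#); A4 is not a chord tone.
It is approached by step up from G#4 and left by leap down to E4.
Step in, leap out — an escape tone.
The harmony at that moment is A major triad (A, C#, E); B5 is not a chord tone.
It is approached by step up from A5 and left by leap down to E5.
Step in, leap out — an escape tone.

A4 (beat 3) — escape tone; B5 (beat 6) — escape tone.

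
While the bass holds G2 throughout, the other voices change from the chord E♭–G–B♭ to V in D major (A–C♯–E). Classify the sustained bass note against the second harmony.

The harmony at that moment is A major triad (A, C♯, E); G2 is not a chord tone.
It is held over (the same pitch as the preceding G2) and then sustained as the same pitch into the next harmony.
Sustained through a change of harmony — a pedal tone.

Pedal tone (pedal point).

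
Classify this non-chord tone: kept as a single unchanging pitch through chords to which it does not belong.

Approach: none. Departure: none — a single pitch is sustained while the chords change around it, passing through harmonies that do not contain it.
No melodic motion at all; the dissonance is created entirely by the moving harmonies against the stationary note — a pedal tone (pedal point).

Pedal tone.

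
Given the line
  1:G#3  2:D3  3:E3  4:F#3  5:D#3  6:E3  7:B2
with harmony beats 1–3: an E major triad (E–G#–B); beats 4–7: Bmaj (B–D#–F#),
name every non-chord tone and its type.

D3 (beat 2) — appoggiatura; E3 (beat 6) — escape tone.

The harmony at that moment is E major triad (E, G#, B); D3 is not a chord tone.
It is approached by leap down from G#3 and left by step up to E3.
Leap in, step out — an appoggiatura.
The harmony at that moment is B major triad (B, D#, F#); E3 is not a chord tone.
It is approached by step up from D#3 and left by leap down to B2.
Step in, leap out — an escape tone.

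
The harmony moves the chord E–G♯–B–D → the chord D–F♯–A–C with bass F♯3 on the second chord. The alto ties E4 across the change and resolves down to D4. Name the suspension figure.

At the second chord the bass is F♯3. The suspended E4 lies a seventh above the bass; after resolving down by step to D4, the interval above the bass becomes a sixth.
Suspension figures are named by those two intervals: 7–6.

7–6 suspension.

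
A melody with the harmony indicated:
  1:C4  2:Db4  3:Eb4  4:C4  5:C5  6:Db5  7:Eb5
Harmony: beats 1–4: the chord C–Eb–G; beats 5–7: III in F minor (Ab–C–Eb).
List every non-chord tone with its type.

Db4 (beat 2) — passing tone; Db5 (beat 6) — passing tone.

The harmony at that moment is C minor triad (C, Eb, G); Db4 is not a chord tone.
It is approached by step up from C4 and left by step up to Eb4.
Step in, step out in the same direction — a passing tone.
The harmony at that moment is Ab major triad (Ab, C, Eb); Db5 is not a chord tone.
It is approached by step up from C5 and left by step up to Eb5.
Step in, step out in the same direction — a passing tone.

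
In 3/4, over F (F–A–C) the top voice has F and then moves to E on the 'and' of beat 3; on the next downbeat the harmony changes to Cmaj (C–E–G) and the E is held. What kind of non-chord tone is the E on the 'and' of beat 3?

The harmony at that moment is F major triad (F, A, C); E is not a chord tone.
It is approached by step down from F and then sustained as the same pitch into the next harmony.
Arriving early and becoming a chord tone when the harmony changes — an anticipation.

Anticipation.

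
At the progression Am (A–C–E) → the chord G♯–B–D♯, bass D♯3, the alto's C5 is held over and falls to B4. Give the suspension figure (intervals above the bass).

At the second chord the bass is D♯3. The suspended C5 lies a seventh above the bass; after resolving down by step to B4, the interval above the bass becomes a sixth.
Suspension figures are named by those two intervals: 7–6.

7–6 suspension.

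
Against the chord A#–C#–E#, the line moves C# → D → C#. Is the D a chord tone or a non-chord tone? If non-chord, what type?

Non-chord tone — a neighbor tone.

The harmony at that moment is A# minor triad (A#, C#, E#); D is not a chord tone.
It is approached by step up from C# and left by step down to C#.
Step away and step back to the same note — a neighbor tone (upper neighbor).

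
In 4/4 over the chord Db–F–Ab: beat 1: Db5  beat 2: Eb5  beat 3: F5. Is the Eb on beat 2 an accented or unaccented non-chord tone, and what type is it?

The harmony at that moment is Db major triad (Db, F, Ab); Eb5 is not a chord tone.
It is approached by step up from Db5 and left by step up to F5.
Step in, step out in the same direction — a passing tone.
It falls on a weak beat, so it is unaccented.

Unaccented passing tone.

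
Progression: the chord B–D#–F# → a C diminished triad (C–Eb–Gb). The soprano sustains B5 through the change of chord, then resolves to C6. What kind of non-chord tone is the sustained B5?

The harmony at that moment is C diminished triad (C, Eb, Gb); B5 is not a chord tone.
It is held over (the same pitch as the preceding B5) and left by step up to C6.
Held over from the previous chord and resolving up by step — a retardation.

B5 is a retardation.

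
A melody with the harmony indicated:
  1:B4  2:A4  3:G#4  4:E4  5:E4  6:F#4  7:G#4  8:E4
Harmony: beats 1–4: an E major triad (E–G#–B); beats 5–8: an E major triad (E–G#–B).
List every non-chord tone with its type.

The harmony at that moment is E major triad (E, G#, B); A4 is not a chord tone.
It is approached by step down from B4 and left by step down to G#4.
Step in, step out in the same direction — a passing tone.
The harmony at that moment is E major triad (E, G#, B); F#4 is not a chord tone.
It is approached by step up from E4 and left by step up to G#4.
Step in, step out in the same direction — a passing tone.

A4 (beat 2) — passing tone; F#4 (beat 6) — passing tone.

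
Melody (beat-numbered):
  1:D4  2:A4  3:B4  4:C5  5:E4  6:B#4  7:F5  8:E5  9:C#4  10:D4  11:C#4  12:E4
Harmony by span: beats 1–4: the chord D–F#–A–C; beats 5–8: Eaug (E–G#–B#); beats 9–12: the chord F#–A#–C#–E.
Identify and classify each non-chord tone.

The harmony at that moment is D dominant seventh chord (D, F#, A, C); B4 is not a chord tone.
It is approached by step up from A4 and left by step up to C5.
Step in, step out in the same direction — a passing tone.
The harmony at that moment is E augmented triad (E, G#, B#); F5 is not a chord tone.
It is approached by leap up from B#4 and left by step down to E5.
Leap in, step out — an appoggiatura.
The harmony at that moment is F# dominant seventh chord (F#, A#, C#, E); D4 is not a chord tone.
It is approached by step up from C#4 and left by step down to C#4.
Step away and step back to the same note — a neighbor tone (upper neighbor).

B4 (beat 3) — passing tone; F5 (beat 7) — appoggiatura; D4 (beat 10) — neighbor tone.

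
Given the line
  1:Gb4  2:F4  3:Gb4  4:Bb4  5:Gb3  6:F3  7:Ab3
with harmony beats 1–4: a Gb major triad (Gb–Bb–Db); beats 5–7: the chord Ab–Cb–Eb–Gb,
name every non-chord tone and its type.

F4 (beat 2) — neighbor tone; F3 (beat 6) — escape tone.

The harmony at that moment is Gb major triad (Gb, Bb, Db); F4 is not a chord tone.
It is approached by step down from Gb4 and left by step up to Gb4.
Step away and step back to the same note — a neighbor tone (lower neighbor).
The harmony at that moment is Ab minor seventh chord (Ab, Cb, Eb, Gb); F3 is not a chord tone.
It is approached by step down from Gb3 and left by leap up to Ab3.
Step in, leap out — an escape tone.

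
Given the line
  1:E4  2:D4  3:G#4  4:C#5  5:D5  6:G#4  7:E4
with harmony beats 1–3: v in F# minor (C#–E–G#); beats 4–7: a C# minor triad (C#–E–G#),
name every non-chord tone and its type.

D4 (beat 2) — escape tone; D5 (beat 5) — escape tone.

The harmony at that moment is C# minor triad (C#, E, G#); D4 is not a chord tone.
It is approached by step down from E4 and left by leap up to G#4.
Step in, leap out — an escape tone.
The harmony at that moment is C# minor triad (C#, E, G#); D5 is not a chord tone.
It is approached by step up from C#5 and left by leap down to G#4.
Step in, leap out — an escape tone.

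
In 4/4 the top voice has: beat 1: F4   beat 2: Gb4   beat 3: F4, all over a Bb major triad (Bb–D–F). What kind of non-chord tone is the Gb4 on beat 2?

The harmony at that moment is Bb major triad (Bb, D, F); Gb4 is not a chord tone.
It is approached by step up from F4 and left by step down to F4.
Step away and step back to the same note — a neighbor tone (upper neighbor).

Upper neighbor tone.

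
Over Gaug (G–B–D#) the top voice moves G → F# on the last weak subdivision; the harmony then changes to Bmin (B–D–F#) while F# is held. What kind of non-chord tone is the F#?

The harmony at that moment is G augmented triad (G, B, D#); F# is not a chord tone.
It is approached by step down from G and then sustained as the same pitch into the next harmony.
Arriving early and becoming a chord tone when the harmony changes — an anticipation.

F# is an anticipation.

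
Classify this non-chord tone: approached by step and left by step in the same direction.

Passing tone.

Approach: by step. Departure: by step, continuing in the same direction.
Stepwise on both sides with no change of direction means the note fills in the space between two different chord tones — a passing tone. (Had it turned back to its starting note it would be a neighbor tone instead.)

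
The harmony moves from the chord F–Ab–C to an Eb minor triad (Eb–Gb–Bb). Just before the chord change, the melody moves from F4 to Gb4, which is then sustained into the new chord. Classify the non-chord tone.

Gb4 is an anticipation.

The harmony at that moment is F minor triad (F, Ab, C); Gb4 is not a chord tone.
It is approached by step up from F4 and then sustained as the same pitch into the next harmony.
Arriving early and becoming a chord tone when the harmony changes — an anticipation.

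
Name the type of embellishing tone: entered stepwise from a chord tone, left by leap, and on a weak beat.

Approach: by step. Departure: by leap. Metric position: weak.
Step in, leap out, from a weak position — an escape tone (échappée). (It is the mirror image of the appoggiatura, which leaps in and steps out on a strong beat.)

Escape tone.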